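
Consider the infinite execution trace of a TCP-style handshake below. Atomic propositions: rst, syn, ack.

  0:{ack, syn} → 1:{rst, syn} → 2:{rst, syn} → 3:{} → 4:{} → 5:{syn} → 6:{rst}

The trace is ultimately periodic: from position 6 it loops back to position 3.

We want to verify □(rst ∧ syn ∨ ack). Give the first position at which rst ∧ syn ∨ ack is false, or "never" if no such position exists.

Check rst ∧ syn ∨ ack at each position in order: 0 ✓, 1 ✓, 2 ✓.
At position 3 the labels are {}, so rst ∧ syn ∨ ack is false there. This is the first violation.

3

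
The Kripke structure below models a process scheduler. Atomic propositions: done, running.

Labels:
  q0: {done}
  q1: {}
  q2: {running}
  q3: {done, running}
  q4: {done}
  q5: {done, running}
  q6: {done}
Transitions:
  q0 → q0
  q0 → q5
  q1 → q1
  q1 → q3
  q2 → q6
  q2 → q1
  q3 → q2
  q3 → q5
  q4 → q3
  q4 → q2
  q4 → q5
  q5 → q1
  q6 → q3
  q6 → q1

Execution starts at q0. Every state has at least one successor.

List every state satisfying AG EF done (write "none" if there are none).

States satisfying EF done: {q0, q1, q2, q3, q4, q5, q6}.
States satisfying AG EF done: {q0, q1, q2, q3, q4, q5, q6}.

{q0, q1, q2, q3, q4, q5, q6}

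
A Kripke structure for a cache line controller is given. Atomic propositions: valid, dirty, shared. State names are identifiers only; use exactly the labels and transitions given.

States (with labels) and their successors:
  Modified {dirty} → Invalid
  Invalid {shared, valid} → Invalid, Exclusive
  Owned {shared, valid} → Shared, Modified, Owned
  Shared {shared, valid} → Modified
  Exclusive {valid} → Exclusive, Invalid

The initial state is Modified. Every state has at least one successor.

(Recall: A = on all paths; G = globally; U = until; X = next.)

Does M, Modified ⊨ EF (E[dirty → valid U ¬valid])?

Yes

States satisfying E[dirty → valid U ¬valid]: {Modified, Owned, Shared}.
States satisfying EF (E[dirty → valid U ¬valid]): {Modified, Owned, Shared}.
Some path from Modified reaches a state where E[dirty → valid U ¬valid] holds.
Modified ∈ Sat(EF (E[dirty → valid U ¬valid])).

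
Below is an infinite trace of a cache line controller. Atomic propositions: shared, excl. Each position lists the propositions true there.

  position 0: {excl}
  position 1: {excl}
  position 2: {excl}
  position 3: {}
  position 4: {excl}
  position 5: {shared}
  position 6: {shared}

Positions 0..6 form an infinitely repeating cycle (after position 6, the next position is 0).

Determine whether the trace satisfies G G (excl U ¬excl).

Satisfied

G (excl U ¬excl) holds at every position 0..6, and those are all positions ever visited, so G G (excl U ¬excl) holds.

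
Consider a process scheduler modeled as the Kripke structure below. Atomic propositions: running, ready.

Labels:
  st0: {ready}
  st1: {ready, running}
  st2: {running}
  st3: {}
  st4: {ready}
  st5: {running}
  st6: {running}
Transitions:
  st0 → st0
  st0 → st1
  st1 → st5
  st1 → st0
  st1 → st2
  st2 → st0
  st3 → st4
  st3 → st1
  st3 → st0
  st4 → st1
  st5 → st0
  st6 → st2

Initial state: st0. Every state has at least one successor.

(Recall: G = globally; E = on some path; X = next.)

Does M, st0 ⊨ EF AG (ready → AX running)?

Violated

States satisfying AG (ready → AX running): ∅.
States satisfying EF AG (ready → AX running): ∅.
No suitable path/successor from st0 witnesses the formula.
st0 ∉ Sat(EF AG (ready → AX running)).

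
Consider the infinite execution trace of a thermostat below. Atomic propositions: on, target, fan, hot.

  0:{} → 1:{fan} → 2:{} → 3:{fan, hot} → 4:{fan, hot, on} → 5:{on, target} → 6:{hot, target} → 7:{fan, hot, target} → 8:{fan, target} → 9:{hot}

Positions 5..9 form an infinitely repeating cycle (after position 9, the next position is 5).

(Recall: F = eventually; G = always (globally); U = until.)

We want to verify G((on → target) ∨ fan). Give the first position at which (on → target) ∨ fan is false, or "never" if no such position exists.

never

(on → target) ∨ fan holds at every position 0..9, and those are all the positions the trace ever visits, so the invariant G((on → target) ∨ fan) is never violated.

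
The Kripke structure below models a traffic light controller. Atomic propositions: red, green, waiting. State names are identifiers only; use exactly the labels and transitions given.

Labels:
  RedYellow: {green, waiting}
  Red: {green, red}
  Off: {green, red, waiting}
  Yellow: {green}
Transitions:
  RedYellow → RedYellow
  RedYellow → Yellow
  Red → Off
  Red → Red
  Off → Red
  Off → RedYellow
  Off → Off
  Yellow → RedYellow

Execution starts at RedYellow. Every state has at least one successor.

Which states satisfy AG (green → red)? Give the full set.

States satisfying green → red: {Red, Off}.
States satisfying AG (green → red): ∅.

none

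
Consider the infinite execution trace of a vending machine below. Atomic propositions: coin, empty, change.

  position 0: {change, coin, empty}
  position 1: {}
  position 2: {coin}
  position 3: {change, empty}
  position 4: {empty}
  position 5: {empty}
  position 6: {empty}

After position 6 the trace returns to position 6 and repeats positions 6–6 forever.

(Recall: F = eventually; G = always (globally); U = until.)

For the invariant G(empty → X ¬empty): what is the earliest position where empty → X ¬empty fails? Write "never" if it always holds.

Check empty → X ¬empty at each position in order: 0 ✓, 1 ✓, 2 ✓.
At position 3 the labels are {change, empty} and the next position 4 has {empty}, so empty → X ¬empty is false there. This is the first violation.

3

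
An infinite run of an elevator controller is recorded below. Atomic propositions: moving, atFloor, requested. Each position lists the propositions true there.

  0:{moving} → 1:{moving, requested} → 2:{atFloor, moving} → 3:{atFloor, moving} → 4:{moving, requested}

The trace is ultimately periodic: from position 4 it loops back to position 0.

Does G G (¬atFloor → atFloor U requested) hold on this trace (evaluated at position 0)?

Does not hold

G (¬atFloor → atFloor U requested) must hold at every position from 0 onward. It fails at position 0, so G G (¬atFloor → atFloor U requested) is false.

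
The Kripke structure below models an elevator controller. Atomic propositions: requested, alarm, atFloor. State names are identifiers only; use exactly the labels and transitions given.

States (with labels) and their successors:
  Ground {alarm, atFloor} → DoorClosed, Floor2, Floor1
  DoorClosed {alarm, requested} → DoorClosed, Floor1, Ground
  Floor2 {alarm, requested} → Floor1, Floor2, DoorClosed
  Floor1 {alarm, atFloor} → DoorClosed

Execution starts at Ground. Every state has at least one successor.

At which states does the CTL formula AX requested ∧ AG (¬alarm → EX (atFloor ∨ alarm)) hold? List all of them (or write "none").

{Floor1}

States satisfying requested: {DoorClosed, Floor2}.
States satisfying AX requested: {Floor1}.
States satisfying ¬alarm → EX (atFloor ∨ alarm): {Ground, DoorClosed, Floor2, Floor1}.
States satisfying AG (¬alarm → EX (atFloor ∨ alarm)): {Ground, DoorClosed, Floor2, Floor1}.
States satisfying AX requested ∧ AG (¬alarm → EX (atFloor ∨ alarm)): {Floor1}.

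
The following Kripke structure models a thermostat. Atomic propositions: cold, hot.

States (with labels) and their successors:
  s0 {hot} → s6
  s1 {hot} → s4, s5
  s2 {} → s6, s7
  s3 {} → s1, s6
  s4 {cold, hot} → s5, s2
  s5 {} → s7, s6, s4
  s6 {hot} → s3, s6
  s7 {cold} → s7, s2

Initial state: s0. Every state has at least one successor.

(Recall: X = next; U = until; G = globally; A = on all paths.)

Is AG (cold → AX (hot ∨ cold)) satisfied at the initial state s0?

Violated

States satisfying cold → AX (hot ∨ cold): {s0, s1, s2, s3, s5, s6}.
States satisfying AG (cold → AX (hot ∨ cold)): ∅.
s4 is reachable from s0 and violates cold → AX (hot ∨ cold), so AG fails at s0.
s0 ∉ Sat(AG (cold → AX (hot ∨ cold))).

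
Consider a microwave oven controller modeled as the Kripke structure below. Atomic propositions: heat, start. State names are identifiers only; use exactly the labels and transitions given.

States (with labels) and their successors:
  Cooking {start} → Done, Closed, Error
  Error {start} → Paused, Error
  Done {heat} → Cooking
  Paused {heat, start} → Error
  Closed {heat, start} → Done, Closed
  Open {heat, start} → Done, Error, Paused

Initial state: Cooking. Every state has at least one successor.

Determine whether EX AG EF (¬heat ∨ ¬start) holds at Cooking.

States satisfying AG EF (¬heat ∨ ¬start): {Cooking, Error, Done, Paused, Closed, Open}.
States satisfying EX AG EF (¬heat ∨ ¬start): {Cooking, Error, Done, Paused, Closed, Open}.
Cooking ∈ Sat(EX AG EF (¬heat ∨ ¬start)).

Yes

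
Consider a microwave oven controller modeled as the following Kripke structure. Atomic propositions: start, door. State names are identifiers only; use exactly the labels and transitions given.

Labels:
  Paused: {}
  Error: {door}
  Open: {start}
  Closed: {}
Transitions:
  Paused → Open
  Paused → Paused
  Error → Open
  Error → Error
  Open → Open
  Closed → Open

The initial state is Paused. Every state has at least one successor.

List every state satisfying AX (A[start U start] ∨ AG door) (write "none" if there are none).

States satisfying A[start U start] ∨ AG door: {Open}.
States satisfying AX (A[start U start] ∨ AG door): {Open, Closed}.

{Open, Closed}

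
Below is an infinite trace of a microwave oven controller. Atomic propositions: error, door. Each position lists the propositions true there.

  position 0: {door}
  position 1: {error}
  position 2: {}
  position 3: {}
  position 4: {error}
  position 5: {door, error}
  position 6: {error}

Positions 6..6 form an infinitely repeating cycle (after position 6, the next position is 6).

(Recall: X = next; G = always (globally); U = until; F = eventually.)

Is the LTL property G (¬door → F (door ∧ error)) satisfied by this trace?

¬door → F (door ∧ error) must hold at every position from 0 onward. It fails at position 6, so G (¬door → F (door ∧ error)) is false.
Positions where ¬door holds: 1, 2, 3, 4, 6.
Check F (door ∧ error) at each: 1→ok, 2→ok, 3→ok, 4→ok, 6→fails.

No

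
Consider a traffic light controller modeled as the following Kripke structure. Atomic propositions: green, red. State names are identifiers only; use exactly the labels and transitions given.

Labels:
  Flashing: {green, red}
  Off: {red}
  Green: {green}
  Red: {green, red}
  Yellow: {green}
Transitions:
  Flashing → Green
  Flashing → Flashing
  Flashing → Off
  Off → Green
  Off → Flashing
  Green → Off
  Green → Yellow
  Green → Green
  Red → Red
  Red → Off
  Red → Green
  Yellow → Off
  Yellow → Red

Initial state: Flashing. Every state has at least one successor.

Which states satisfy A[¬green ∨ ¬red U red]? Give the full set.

States satisfying ¬green ∨ ¬red: {Off, Green, Yellow}.
States satisfying red: {Flashing, Off, Red}.
States satisfying A[¬green ∨ ¬red U red]: {Flashing, Off, Red, Yellow}.

{Flashing, Off, Red, Yellow}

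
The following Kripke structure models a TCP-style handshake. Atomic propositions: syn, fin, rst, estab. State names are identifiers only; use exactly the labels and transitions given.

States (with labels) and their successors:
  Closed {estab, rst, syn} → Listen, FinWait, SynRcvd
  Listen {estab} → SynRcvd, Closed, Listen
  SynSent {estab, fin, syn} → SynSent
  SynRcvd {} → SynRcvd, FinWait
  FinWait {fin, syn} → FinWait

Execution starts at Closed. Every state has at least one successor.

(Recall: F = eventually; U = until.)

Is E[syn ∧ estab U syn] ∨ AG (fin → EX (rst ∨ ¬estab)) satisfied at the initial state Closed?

States satisfying syn ∧ estab: {Closed, SynSent}.
States satisfying syn: {Closed, SynSent, FinWait}.
States satisfying E[syn ∧ estab U syn]: {Closed, SynSent, FinWait}.
States satisfying fin → EX (rst ∨ ¬estab): {Closed, Listen, SynRcvd, FinWait}.
States satisfying AG (fin → EX (rst ∨ ¬estab)): {Closed, Listen, SynRcvd, FinWait}.
States satisfying E[syn ∧ estab U syn] ∨ AG (fin → EX (rst ∨ ¬estab)): {Closed, Listen, SynSent, SynRcvd, FinWait}.
Closed ∈ Sat(E[syn ∧ estab U syn] ∨ AG (fin → EX (rst ∨ ¬estab))).

Holds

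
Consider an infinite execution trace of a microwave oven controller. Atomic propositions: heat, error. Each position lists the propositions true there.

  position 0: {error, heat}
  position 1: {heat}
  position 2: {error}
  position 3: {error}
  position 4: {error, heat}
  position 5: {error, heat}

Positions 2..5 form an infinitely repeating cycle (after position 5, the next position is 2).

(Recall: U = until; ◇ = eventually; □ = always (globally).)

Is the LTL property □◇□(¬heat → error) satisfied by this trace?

Yes

◇□(¬heat → error) holds at every position 0..5, and those are all positions ever visited, so □◇□(¬heat → error) holds.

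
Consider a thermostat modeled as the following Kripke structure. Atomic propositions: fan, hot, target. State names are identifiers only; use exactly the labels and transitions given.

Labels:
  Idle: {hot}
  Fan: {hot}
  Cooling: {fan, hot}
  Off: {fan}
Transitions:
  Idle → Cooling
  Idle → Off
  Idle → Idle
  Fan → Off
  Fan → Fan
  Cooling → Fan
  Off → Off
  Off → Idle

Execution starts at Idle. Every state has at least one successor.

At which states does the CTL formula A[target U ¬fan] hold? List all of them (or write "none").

{Idle, Fan}

States satisfying target: ∅.
States satisfying ¬fan: {Idle, Fan}.
States satisfying A[target U ¬fan]: {Idle, Fan}.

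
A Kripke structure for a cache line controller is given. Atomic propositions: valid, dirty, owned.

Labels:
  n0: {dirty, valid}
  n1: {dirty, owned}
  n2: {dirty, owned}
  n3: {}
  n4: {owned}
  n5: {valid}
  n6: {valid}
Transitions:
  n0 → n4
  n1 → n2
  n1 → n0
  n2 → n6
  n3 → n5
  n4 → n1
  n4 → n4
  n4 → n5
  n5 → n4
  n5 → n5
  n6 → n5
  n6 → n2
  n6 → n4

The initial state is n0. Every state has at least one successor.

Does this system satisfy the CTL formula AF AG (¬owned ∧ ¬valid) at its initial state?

States satisfying AG (¬owned ∧ ¬valid): ∅.
States satisfying AF AG (¬owned ∧ ¬valid): ∅.
There is a path from n0 along which AG (¬owned ∧ ¬valid) never holds.
n0 ∉ Sat(AF AG (¬owned ∧ ¬valid)).

No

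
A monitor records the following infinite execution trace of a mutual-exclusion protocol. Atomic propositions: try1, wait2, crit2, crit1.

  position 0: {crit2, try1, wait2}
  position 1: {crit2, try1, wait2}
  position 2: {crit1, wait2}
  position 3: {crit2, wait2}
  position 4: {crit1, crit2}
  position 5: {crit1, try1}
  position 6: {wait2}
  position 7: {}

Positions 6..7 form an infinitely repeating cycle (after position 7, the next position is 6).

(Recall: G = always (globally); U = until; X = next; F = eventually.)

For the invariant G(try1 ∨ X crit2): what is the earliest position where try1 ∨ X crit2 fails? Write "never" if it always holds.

4

Check try1 ∨ X crit2 at each position in order: 0 ✓, 1 ✓, 2 ✓, 3 ✓.
At position 4 the labels are {crit1, crit2} and the next position 5 has {crit1, try1}, so try1 ∨ X crit2 is false there. This is the first violation.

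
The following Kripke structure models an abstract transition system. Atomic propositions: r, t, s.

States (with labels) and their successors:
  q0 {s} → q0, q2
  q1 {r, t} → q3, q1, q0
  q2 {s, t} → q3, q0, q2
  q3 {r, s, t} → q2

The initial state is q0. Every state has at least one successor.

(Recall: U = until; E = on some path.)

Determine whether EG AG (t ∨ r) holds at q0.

Violated

States satisfying AG (t ∨ r): ∅.
States satisfying EG AG (t ∨ r): ∅.
No suitable path/successor from q0 witnesses the formula.
q0 ∉ Sat(EG AG (t ∨ r)).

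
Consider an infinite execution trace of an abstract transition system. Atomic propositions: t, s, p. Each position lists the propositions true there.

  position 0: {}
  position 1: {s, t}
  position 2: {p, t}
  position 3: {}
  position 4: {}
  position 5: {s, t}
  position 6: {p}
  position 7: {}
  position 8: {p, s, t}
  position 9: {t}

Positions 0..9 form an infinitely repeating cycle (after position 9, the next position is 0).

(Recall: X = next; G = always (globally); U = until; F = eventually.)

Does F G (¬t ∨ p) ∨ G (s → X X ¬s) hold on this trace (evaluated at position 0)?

Satisfied

G (¬t ∨ p) is false at every position 0..9, so it never becomes true and F G (¬t ∨ p) fails.
s → X X ¬s holds at every position 0..9, and those are all positions ever visited, so G (s → X X ¬s) holds.
Positions where s holds: 1, 5, 8.
Check X X ¬s at each: 1→ok, 5→ok, 8→ok.
At position 0: F G (¬t ∨ p) is false; G (s → X X ¬s) is true; so F G (¬t ∨ p) ∨ G (s → X X ¬s) is true.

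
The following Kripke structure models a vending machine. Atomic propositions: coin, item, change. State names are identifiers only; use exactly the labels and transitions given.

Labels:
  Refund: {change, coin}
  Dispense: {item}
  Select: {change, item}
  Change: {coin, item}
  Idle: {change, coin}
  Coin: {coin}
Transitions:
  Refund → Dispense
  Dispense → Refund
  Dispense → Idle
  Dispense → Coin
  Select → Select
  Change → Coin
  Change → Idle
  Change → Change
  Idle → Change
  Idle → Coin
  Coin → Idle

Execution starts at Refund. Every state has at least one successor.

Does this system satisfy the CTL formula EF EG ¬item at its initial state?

Satisfied

States satisfying EG ¬item: {Idle, Coin}.
States satisfying EF EG ¬item: {Refund, Dispense, Change, Idle, Coin}.
Some path from Refund reaches a state where EG ¬item holds.
Refund ∈ Sat(EF EG ¬item).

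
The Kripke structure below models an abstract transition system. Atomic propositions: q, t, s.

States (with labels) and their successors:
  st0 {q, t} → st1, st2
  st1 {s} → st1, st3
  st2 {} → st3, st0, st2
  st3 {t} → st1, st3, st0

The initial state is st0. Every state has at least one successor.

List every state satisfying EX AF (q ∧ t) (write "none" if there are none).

States satisfying AF (q ∧ t): {st0}.
States satisfying EX AF (q ∧ t): {st2, st3}.

{st2, st3}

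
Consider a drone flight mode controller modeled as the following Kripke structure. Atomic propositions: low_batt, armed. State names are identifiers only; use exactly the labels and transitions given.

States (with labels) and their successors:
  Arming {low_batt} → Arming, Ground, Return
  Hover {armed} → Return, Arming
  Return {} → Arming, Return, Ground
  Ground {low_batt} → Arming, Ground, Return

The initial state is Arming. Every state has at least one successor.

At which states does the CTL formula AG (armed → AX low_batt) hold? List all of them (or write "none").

States satisfying armed → AX low_batt: {Arming, Return, Ground}.
States satisfying AG (armed → AX low_batt): {Arming, Return, Ground}.

{Arming, Return, Ground}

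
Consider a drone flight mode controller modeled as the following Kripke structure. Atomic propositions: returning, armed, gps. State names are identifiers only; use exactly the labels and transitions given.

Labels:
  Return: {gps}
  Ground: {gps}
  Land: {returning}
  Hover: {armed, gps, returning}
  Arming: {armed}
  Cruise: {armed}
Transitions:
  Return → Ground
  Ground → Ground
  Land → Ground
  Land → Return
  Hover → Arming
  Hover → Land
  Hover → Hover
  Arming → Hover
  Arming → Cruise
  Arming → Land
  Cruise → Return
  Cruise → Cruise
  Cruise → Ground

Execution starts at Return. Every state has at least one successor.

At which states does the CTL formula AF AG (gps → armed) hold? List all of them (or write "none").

none

States satisfying AG (gps → armed): ∅.
States satisfying AF AG (gps → armed): ∅.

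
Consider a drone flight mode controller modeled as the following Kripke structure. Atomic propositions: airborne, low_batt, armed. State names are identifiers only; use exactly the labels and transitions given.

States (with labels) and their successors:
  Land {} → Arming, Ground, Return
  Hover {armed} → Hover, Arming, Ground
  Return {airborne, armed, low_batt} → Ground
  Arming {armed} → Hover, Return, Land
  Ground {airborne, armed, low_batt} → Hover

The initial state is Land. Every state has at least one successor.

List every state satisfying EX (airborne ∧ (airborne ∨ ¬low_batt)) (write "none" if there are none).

{Land, Hover, Return, Arming}

States satisfying airborne ∧ (airborne ∨ ¬low_batt): {Return, Ground}.
States satisfying EX (airborne ∧ (airborne ∨ ¬low_batt)): {Land, Hover, Return, Arming}.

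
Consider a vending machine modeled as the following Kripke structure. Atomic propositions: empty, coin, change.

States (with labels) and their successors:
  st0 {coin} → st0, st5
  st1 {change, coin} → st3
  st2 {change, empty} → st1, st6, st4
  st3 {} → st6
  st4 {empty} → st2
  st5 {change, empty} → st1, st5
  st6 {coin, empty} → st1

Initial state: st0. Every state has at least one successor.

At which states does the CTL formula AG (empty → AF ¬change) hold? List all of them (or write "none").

{st1, st2, st3, st4, st6}

States satisfying empty → AF ¬change: {st0, st1, st2, st3, st4, st6}.
States satisfying AG (empty → AF ¬change): {st1, st2, st3, st4, st6}.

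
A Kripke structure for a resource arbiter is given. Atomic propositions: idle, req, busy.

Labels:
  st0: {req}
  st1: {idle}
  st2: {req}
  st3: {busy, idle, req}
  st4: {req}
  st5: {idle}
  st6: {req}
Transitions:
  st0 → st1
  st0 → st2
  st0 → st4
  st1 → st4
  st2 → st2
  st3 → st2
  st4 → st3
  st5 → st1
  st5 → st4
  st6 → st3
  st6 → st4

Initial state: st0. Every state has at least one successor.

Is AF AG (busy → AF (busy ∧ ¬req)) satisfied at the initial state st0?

States satisfying AG (busy → AF (busy ∧ ¬req)): {st2}.
States satisfying AF AG (busy → AF (busy ∧ ¬req)): {st0, st1, st2, st3, st4, st5, st6}.
st0 ∈ Sat(AF AG (busy → AF (busy ∧ ¬req))).

Holds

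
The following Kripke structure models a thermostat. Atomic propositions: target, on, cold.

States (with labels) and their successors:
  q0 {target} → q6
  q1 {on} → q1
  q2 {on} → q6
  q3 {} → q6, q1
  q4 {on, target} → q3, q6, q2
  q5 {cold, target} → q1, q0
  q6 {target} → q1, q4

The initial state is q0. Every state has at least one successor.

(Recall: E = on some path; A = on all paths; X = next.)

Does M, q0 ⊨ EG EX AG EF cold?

Violated

States satisfying EX AG EF cold: ∅.
States satisfying EG EX AG EF cold: ∅.
No suitable path/successor from q0 witnesses the formula.
q0 ∉ Sat(EG EX AG EF cold).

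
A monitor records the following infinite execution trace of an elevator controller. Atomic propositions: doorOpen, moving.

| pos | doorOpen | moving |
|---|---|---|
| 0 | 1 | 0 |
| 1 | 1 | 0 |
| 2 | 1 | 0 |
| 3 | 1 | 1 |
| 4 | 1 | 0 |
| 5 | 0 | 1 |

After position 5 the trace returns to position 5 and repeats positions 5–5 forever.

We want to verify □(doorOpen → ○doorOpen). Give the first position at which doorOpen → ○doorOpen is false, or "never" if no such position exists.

Check doorOpen → ○doorOpen at each position in order: 0 ✓, 1 ✓, 2 ✓, 3 ✓.
At position 4 the labels are {doorOpen} and the next position 5 has {moving}, so doorOpen → ○doorOpen is false there. This is the first violation.

4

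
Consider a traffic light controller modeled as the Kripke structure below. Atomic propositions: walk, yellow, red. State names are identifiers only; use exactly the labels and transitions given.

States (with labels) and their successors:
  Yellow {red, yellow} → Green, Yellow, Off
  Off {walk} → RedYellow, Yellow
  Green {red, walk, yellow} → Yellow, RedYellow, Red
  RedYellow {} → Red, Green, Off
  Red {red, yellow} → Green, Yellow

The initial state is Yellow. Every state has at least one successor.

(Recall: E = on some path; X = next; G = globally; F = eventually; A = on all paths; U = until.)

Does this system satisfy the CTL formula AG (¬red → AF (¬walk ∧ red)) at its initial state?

States satisfying ¬red → AF (¬walk ∧ red): {Yellow, Green, Red}.
States satisfying AG (¬red → AF (¬walk ∧ red)): ∅.
Off is reachable from Yellow and violates ¬red → AF (¬walk ∧ red), so AG fails at Yellow.
Yellow ∉ Sat(AG (¬red → AF (¬walk ∧ red))).

Does not hold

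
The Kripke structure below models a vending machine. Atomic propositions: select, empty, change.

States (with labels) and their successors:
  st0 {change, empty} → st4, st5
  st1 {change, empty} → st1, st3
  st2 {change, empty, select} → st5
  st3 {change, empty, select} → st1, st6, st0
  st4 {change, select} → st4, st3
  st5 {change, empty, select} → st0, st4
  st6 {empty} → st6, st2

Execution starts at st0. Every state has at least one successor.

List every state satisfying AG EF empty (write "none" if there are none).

{st0, st1, st2, st3, st4, st5, st6}

States satisfying EF empty: {st0, st1, st2, st3, st4, st5, st6}.
States satisfying AG EF empty: {st0, st1, st2, st3, st4, st5, st6}.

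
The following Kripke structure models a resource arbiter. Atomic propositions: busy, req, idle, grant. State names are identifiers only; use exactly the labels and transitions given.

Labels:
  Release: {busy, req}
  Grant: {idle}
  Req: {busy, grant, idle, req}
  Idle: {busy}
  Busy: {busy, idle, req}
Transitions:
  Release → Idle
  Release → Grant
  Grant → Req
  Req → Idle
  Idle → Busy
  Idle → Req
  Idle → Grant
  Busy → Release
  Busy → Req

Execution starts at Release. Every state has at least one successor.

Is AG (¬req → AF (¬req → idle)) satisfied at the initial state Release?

States satisfying ¬req → AF (¬req → idle): {Release, Grant, Req, Idle, Busy}.
States satisfying AG (¬req → AF (¬req → idle)): {Release, Grant, Req, Idle, Busy}.
Every state reachable from Release satisfies ¬req → AF (¬req → idle).
Release ∈ Sat(AG (¬req → AF (¬req → idle))).

Yes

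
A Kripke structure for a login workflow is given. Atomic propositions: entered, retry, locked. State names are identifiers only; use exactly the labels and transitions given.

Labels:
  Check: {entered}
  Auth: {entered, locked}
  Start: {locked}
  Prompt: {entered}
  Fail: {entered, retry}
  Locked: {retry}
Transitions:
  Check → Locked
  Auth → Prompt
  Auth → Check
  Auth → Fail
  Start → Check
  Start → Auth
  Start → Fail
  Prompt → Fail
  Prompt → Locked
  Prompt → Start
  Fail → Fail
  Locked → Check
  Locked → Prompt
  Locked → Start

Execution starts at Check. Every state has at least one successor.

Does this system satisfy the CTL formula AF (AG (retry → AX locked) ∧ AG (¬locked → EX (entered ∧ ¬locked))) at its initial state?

States satisfying AF (AG (retry → AX locked) ∧ AG (¬locked → EX (entered ∧ ¬locked))): ∅.
There is a path from Check along which AG (retry → AX locked) ∧ AG (¬locked → EX (entered ∧ ¬locked)) never holds.
Check ∉ Sat(AF (AG (retry → AX locked) ∧ AG (¬locked → EX (entered ∧ ¬locked)))).

Does not hold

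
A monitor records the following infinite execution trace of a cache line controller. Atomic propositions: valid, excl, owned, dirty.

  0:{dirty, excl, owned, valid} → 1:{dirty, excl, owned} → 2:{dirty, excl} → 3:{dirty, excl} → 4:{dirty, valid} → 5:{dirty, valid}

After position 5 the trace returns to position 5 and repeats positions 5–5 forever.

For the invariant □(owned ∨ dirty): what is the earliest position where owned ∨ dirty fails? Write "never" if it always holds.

never

owned ∨ dirty holds at every position 0..5, and those are all the positions the trace ever visits, so the invariant □(owned ∨ dirty) is never violated.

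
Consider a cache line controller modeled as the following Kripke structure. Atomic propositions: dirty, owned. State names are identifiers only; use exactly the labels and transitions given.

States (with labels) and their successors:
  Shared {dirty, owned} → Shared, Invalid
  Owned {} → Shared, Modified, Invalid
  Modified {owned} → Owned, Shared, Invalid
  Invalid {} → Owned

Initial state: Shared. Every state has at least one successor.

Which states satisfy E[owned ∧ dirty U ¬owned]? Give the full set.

States satisfying owned ∧ dirty: {Shared}.
States satisfying ¬owned: {Owned, Invalid}.
States satisfying E[owned ∧ dirty U ¬owned]: {Shared, Owned, Invalid}.

{Shared, Owned, Invalid}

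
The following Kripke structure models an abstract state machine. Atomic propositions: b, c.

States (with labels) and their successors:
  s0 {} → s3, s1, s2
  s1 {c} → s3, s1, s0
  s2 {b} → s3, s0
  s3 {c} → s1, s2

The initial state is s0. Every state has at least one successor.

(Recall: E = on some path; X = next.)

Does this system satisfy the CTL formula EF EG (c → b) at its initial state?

States satisfying EG (c → b): {s0, s2}.
States satisfying EF EG (c → b): {s0, s1, s2, s3}.
Some path from s0 reaches a state where EG (c → b) holds.
s0 ∈ Sat(EF EG (c → b)).

Holds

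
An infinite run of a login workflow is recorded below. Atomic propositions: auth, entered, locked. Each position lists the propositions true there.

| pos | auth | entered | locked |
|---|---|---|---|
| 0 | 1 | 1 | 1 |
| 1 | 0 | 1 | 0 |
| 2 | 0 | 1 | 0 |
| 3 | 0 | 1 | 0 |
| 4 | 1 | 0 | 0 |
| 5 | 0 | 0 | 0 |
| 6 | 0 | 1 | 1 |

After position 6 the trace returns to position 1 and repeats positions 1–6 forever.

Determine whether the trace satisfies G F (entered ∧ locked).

F (entered ∧ locked) holds at every position 0..6, and those are all positions ever visited, so G F (entered ∧ locked) holds.

Satisfied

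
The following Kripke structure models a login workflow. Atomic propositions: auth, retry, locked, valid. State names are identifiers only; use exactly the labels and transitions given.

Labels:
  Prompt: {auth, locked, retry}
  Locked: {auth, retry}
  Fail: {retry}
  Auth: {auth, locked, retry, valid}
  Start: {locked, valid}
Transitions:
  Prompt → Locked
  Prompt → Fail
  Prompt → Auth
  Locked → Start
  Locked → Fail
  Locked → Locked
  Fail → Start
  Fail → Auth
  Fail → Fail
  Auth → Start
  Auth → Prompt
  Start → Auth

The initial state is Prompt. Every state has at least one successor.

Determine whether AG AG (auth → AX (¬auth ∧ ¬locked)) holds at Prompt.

States satisfying AG (auth → AX (¬auth ∧ ¬locked)): ∅.
States satisfying AG AG (auth → AX (¬auth ∧ ¬locked)): ∅.
Auth is reachable from Prompt and violates AG (auth → AX (¬auth ∧ ¬locked)), so AG fails at Prompt.
Prompt ∉ Sat(AG AG (auth → AX (¬auth ∧ ¬locked))).

Does not hold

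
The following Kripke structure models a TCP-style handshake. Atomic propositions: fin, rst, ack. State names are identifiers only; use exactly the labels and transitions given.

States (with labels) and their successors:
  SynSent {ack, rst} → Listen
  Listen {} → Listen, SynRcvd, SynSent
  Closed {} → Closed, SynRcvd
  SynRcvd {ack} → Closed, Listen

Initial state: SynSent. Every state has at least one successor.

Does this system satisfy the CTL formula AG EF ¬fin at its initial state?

States satisfying EF ¬fin: {SynSent, Listen, Closed, SynRcvd}.
States satisfying AG EF ¬fin: {SynSent, Listen, Closed, SynRcvd}.
Every state reachable from SynSent satisfies EF ¬fin.
SynSent ∈ Sat(AG EF ¬fin).

Holds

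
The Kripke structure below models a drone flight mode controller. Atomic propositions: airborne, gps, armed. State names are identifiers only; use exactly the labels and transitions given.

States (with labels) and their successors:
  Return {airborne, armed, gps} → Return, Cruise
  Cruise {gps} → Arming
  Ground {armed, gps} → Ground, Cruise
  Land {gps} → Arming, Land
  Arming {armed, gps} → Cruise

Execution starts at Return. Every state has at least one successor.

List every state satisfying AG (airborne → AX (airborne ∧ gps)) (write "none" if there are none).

States satisfying airborne → AX (airborne ∧ gps): {Cruise, Ground, Land, Arming}.
States satisfying AG (airborne → AX (airborne ∧ gps)): {Cruise, Ground, Land, Arming}.

{Cruise, Ground, Land, Arming}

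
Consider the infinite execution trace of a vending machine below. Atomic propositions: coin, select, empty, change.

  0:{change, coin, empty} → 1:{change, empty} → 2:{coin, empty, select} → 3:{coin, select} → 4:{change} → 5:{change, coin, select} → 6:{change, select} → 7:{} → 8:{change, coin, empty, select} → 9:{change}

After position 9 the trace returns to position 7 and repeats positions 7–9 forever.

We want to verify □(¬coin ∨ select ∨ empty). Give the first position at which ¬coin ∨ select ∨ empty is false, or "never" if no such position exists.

never

¬coin ∨ select ∨ empty holds at every position 0..9, and those are all the positions the trace ever visits, so the invariant □(¬coin ∨ select ∨ empty) is never violated.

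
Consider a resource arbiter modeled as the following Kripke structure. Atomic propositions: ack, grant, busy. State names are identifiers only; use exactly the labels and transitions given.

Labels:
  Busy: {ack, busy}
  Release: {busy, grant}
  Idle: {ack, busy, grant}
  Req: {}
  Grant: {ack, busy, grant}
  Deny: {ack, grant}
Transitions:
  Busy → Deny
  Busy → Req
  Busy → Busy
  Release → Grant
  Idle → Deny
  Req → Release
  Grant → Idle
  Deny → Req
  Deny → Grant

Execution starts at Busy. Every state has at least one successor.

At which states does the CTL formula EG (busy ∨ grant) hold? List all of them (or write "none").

States satisfying busy ∨ grant: {Busy, Release, Idle, Grant, Deny}.
States satisfying EG (busy ∨ grant): {Busy, Release, Idle, Grant, Deny}.

{Busy, Release, Idle, Grant, Deny}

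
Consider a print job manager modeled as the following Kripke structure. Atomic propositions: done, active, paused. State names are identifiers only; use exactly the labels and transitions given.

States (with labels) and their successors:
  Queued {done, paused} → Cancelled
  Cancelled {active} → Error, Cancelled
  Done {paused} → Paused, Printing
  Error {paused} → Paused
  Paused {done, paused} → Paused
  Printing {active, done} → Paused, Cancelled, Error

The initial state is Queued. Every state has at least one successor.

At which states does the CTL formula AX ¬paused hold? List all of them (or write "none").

States satisfying ¬paused: {Cancelled, Printing}.
States satisfying AX ¬paused: {Queued}.

{Queued}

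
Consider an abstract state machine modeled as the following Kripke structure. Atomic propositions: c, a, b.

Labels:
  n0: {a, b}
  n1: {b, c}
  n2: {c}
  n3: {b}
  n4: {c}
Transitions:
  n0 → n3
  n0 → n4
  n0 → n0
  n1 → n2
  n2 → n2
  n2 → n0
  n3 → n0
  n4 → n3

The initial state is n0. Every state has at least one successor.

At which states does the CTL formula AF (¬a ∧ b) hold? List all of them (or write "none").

States satisfying ¬a ∧ b: {n1, n3}.
States satisfying AF (¬a ∧ b): {n1, n3, n4}.

{n1, n3, n4}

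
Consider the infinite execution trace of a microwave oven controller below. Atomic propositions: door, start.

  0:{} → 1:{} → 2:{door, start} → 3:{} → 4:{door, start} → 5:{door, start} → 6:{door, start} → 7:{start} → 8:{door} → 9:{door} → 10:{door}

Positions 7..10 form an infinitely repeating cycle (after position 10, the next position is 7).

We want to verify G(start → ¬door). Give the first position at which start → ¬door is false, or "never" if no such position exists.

Check start → ¬door at each position in order: 0 ✓, 1 ✓.
At position 2 the labels are {door, start}, so start → ¬door is false there. This is the first violation.

2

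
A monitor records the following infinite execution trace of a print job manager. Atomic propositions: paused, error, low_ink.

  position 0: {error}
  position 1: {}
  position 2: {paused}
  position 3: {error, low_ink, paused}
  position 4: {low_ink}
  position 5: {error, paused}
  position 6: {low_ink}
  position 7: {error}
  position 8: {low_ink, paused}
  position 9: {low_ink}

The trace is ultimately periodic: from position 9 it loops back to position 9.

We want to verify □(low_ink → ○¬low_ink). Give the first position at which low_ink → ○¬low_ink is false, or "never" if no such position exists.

3

Check low_ink → ○¬low_ink at each position in order: 0 ✓, 1 ✓, 2 ✓.
At position 3 the labels are {error, low_ink, paused} and the next position 4 has {low_ink}, so low_ink → ○¬low_ink is false there. This is the first violation.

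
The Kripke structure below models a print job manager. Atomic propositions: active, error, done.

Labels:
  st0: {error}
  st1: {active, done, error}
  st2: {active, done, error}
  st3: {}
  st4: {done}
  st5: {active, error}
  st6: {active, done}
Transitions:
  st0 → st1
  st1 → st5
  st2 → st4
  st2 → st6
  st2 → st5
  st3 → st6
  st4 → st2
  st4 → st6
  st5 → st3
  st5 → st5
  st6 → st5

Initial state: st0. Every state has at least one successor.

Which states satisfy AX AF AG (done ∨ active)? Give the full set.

States satisfying AF AG (done ∨ active): ∅.
States satisfying AX AF AG (done ∨ active): ∅.

none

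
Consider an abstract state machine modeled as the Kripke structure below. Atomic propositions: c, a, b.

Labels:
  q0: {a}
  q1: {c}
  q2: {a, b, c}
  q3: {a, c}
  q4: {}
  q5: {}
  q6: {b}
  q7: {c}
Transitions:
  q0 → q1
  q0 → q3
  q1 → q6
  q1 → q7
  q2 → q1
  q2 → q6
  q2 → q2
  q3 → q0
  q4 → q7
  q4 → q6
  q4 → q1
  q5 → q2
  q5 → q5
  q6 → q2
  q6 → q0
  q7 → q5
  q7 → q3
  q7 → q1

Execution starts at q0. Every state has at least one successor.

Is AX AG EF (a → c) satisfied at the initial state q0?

Yes

States satisfying AG EF (a → c): {q0, q1, q2, q3, q4, q5, q6, q7}.
States satisfying AX AG EF (a → c): {q0, q1, q2, q3, q4, q5, q6, q7}.
q0 ∈ Sat(AX AG EF (a → c)).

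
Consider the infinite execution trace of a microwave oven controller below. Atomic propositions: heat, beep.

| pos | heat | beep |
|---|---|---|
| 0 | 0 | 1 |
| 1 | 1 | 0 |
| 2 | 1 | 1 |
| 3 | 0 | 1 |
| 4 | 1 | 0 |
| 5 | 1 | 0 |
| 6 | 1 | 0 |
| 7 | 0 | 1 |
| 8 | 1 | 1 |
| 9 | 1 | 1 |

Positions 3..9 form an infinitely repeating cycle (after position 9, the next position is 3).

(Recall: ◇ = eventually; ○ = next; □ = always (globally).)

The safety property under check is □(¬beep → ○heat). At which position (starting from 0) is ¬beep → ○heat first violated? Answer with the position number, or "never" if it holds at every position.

6

Check ¬beep → ○heat at each position in order: 0 ✓, 1 ✓, 2 ✓, 3 ✓, 4 ✓, 5 ✓.
At position 6 the labels are {heat} and the next position 7 has {beep}, so ¬beep → ○heat is false there. This is the first violation.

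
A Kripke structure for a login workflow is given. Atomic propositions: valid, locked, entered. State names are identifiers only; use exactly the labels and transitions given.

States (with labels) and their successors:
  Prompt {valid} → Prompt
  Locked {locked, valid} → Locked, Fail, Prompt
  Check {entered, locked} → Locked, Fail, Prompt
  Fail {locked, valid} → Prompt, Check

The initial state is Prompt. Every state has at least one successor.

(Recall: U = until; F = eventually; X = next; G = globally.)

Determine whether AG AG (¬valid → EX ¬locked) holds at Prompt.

Holds

States satisfying AG (¬valid → EX ¬locked): {Prompt, Locked, Check, Fail}.
States satisfying AG AG (¬valid → EX ¬locked): {Prompt, Locked, Check, Fail}.
Every state reachable from Prompt satisfies AG (¬valid → EX ¬locked).
Prompt ∈ Sat(AG AG (¬valid → EX ¬locked)).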